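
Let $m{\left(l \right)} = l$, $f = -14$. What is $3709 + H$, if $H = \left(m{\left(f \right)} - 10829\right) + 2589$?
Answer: $-4545$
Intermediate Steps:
$H = -8254$ ($H = \left(-14 - 10829\right) + 2589 = -10843 + 2589 = -8254$)
$3709 + H = 3709 - 8254 = -4545$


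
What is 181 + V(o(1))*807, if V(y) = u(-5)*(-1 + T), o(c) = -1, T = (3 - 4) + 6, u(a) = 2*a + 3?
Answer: -22415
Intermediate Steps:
u(a) = 3 + 2*a
T = 5 (T = -1 + 6 = 5)
V(y) = -28 (V(y) = (3 + 2*(-5))*(-1 + 5) = (3 - 10)*4 = -7*4 = -28)
181 + V(o(1))*807 = 181 - 28*807 = 181 - 22596 = -22415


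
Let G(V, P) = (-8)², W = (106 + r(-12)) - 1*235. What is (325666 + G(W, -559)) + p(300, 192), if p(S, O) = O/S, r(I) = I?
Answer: 8143266/25 ≈ 3.2573e+5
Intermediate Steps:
W = -141 (W = (106 - 12) - 1*235 = 94 - 235 = -141)
G(V, P) = 64
(325666 + G(W, -559)) + p(300, 192) = (325666 + 64) + 192/300 = 325730 + 192*(1/300) = 325730 + 16/25 = 8143266/25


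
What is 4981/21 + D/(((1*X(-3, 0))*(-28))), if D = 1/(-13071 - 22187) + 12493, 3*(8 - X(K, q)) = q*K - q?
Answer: 4298408557/23693376 ≈ 181.42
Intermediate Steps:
X(K, q) = 8 + q/3 - K*q/3 (X(K, q) = 8 - (q*K - q)/3 = 8 - (K*q - q)/3 = 8 - (-q + K*q)/3 = 8 + (q/3 - K*q/3) = 8 + q/3 - K*q/3)
D = 440478193/35258 (D = 1/(-35258) + 12493 = -1/35258 + 12493 = 440478193/35258 ≈ 12493.)
4981/21 + D/(((1*X(-3, 0))*(-28))) = 4981/21 + 440478193/(35258*(((1*(8 + (1/3)*0 - 1/3*(-3)*0))*(-28)))) = 4981*(1/21) + 440478193/(35258*(((1*(8 + 0 + 0))*(-28)))) = 4981/21 + 440478193/(35258*(((1*8)*(-28)))) = 4981/21 + 440478193/(35258*((8*(-28)))) = 4981/21 + (440478193/35258)/(-224) = 4981/21 + (440478193/35258)*(-1/224) = 4981/21 - 440478193/7897792 = 4298408557/23693376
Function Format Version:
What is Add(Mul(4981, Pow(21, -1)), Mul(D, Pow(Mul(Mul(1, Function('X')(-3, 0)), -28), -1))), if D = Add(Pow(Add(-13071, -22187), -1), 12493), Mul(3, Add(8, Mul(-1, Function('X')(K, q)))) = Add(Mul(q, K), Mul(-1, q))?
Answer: Rational(4298408557, 23693376) ≈ 181.42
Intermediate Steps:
Function('X')(K, q) = Add(8, Mul(Rational(1, 3), q), Mul(Rational(-1, 3), K, q)) (Function('X')(K, q) = Add(8, Mul(Rational(-1, 3), Add(Mul(q, K), Mul(-1, q)))) = Add(8, Mul(Rational(-1, 3), Add(Mul(K, q), Mul(-1, q)))) = Add(8, Mul(Rational(-1, 3), Add(Mul(-1, q), Mul(K, q)))) = Add(8, Add(Mul(Rational(1, 3), q), Mul(Rational(-1, 3), K, q))) = Add(8, Mul(Rational(1, 3), q), Mul(Rational(-1, 3), K, q)))
D = Rational(440478193, 35258) (D = Add(Pow(-35258, -1), 12493) = Add(Rational(-1, 35258), 12493) = Rational(440478193, 35258) ≈ 12493.)
Add(Mul(4981, Pow(21, -1)), Mul(D, Pow(Mul(Mul(1, Function('X')(-3, 0)), -28), -1))) = Add(Mul(4981, Pow(21, -1)), Mul(Rational(440478193, 35258), Pow(Mul(Mul(1, Add(8, Mul(Rational(1, 3), 0), Mul(Rational(-1, 3), -3, 0))), -28), -1))) = Add(Mul(4981, Rational(1, 21)), Mul(Rational(440478193, 35258), Pow(Mul(Mul(1, Add(8, 0, 0)), -28), -1))) = Add(Rational(4981, 21), Mul(Rational(440478193, 35258), Pow(Mul(Mul(1, 8), -28), -1))) = Add(Rational(4981, 21), Mul(Rational(440478193, 35258), Pow(Mul(8, -28), -1))) = Add(Rational(4981, 21), Mul(Rational(440478193, 35258), Pow(-224, -1))) = Add(Rational(4981, 21), Mul(Rational(440478193, 35258), Rational(-1, 224))) = Add(Rational(4981, 21), Rational(-440478193, 7897792)) = Rational(4298408557, 23693376)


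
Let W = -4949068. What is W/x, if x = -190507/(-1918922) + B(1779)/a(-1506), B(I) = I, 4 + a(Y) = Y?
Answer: 3585070487922740/781524167 ≈ 4.5873e+6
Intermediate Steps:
a(Y) = -4 + Y
x = -781524167/724393055 (x = -190507/(-1918922) + 1779/(-4 - 1506) = -190507*(-1/1918922) + 1779/(-1510) = 190507/1918922 + 1779*(-1/1510) = 190507/1918922 - 1779/1510 = -781524167/724393055 ≈ -1.0789)
W/x = -4949068/(-781524167/724393055) = -4949068*(-724393055/781524167) = 3585070487922740/781524167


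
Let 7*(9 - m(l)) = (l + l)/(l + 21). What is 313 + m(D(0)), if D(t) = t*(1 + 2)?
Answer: 322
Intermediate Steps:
D(t) = 3*t (D(t) = t*3 = 3*t)
m(l) = 9 - 2*l/(7*(21 + l)) (m(l) = 9 - (l + l)/(7*(l + 21)) = 9 - 2*l/(7*(21 + l)))
313 + m(D(0)) = 313 + (1323 + 61*(3*0))/(7*(21 + 3*0)) = 313 + (1323 + 61*0)/(7*(21 + 0)) = 313 + (⅐)*(1323 + 0)/21 = 313 + (⅐)*(1/21)*1323 = 313 + 9 = 322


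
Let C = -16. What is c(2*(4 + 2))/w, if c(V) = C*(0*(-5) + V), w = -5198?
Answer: 96/2599 ≈ 0.036937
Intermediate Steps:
c(V) = -16*V (c(V) = -16*(0*(-5) + V) = -16*(0 + V) = -16*V)
c(2*(4 + 2))/w = -32*(4 + 2)/(-5198) = -32*6*(-1/5198) = -16*12*(-1/5198) = -192*(-1/5198) = 96/2599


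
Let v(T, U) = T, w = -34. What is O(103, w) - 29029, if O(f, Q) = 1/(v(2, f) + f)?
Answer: -3048044/105 ≈ -29029.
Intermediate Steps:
O(f, Q) = 1/(2 + f)
O(103, w) - 29029 = 1/(2 + 103) - 29029 = 1/105 - 29029 = -3048044/105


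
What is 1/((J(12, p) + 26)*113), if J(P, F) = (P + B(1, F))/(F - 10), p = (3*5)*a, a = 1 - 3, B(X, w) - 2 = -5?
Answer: 40/116503 ≈ 0.00034334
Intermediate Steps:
B(X, w) = -3 (B(X, w) = 2 - 5 = -3)
a = -2
p = -30 (p = (3*5)*(-2) = 15*(-2) = -30)
J(P, F) = (-3 + P)/(-10 + F) (J(P, F) = (P - 3)/(F - 10) = (-3 + P)/(-10 + F))
1/((J(12, p) + 26)*113) = 1/(((-3 + 12)/(-10 - 30) + 26)*113) = 1/((9/(-40) + 26)*113) = 1/((-1/40*9 + 26)*113) = 1/((-9/40 + 26)*113) = 1/((1031/40)*113) = 1/(116503/40) = 40/116503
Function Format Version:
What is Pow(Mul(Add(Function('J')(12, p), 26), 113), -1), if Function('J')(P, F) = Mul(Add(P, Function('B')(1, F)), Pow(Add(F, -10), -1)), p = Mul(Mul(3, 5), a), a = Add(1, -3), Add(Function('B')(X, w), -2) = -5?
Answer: Rational(40, 116503) ≈ 0.00034334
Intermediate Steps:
Function('B')(X, w) = -3 (Function('B')(X, w) = Add(2, -5) = -3)
a = -2
p = -30 (p = Mul(Mul(3, 5), -2) = Mul(15, -2) = -30)
Function('J')(P, F) = Mul(Pow(Add(-10, F), -1), Add(-3, P)) (Function('J')(P, F) = Mul(Add(P, -3), Pow(Add(F, -10), -1)) = Mul(Add(-3, P), Pow(Add(-10, F), -1)) = Mul(Pow(Add(-10, F), -1), Add(-3, P)))
Pow(Mul(Add(Function('J')(12, p), 26), 113), -1) = Pow(Mul(Add(Mul(Pow(Add(-10, -30), -1), Add(-3, 12)), 26), 113), -1) = Pow(Mul(Add(Mul(Pow(-40, -1), 9), 26), 113), -1) = Pow(Mul(Add(Mul(Rational(-1, 40), 9), 26), 113), -1) = Pow(Mul(Add(Rational(-9, 40), 26), 113), -1) = Pow(Mul(Rational(1031, 40), 113), -1) = Pow(Rational(116503, 40), -1) = Rational(40, 116503)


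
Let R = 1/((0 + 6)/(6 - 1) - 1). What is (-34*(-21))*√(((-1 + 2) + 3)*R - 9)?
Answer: 714*√11 ≈ 2368.1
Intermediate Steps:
R = 5 (R = 1/(6/5 - 1) = 1/(⅕) = 5)
(-34*(-21))*√(((-1 + 2) + 3)*R - 9) = (-34*(-21))*√(((-1 + 2) + 3)*5 - 9) = 714*√((1 + 3)*5 - 9) = 714*√(4*5 - 9) = 714*√(20 - 9) = 714*√11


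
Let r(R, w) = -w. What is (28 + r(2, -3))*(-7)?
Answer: -217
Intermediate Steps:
(28 + r(2, -3))*(-7) = (28 - 1*(-3))*(-7) = (28 + 3)*(-7) = 31*(-7) = -217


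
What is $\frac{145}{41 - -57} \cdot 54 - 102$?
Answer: $- \frac{1083}{49} \approx -22.102$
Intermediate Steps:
$\frac{145}{41 - -57} \cdot 54 - 102 = \frac{145}{41 + 57} \cdot 54 - 102 = \frac{145}{98} \cdot 54 - 102 = \frac{3915}{49} - 102 = - \frac{1083}{49}$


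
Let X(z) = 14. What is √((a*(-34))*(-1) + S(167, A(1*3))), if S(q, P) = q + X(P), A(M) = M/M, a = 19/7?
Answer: √13391/7 ≈ 16.531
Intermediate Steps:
a = 19/7 (a = 19*(⅐) = 19/7 ≈ 2.7143)
A(M) = 1
S(q, P) = 14 + q (S(q, P) = q + 14 = 14 + q)
√((a*(-34))*(-1) + S(167, A(1*3))) = √(((19/7)*(-34))*(-1) + (14 + 167)) = √(-646/7*(-1) + 181) = √(646/7 + 181) = √(1913/7) = √13391/7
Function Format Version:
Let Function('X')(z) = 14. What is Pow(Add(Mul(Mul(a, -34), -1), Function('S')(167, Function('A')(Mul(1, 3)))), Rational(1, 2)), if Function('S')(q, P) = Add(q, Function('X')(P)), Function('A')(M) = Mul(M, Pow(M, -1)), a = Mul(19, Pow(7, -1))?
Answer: Mul(Rational(1, 7), Pow(13391, Rational(1, 2))) ≈ 16.531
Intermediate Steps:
a = Rational(19, 7) (a = Mul(19, Rational(1, 7)) = Rational(19, 7) ≈ 2.7143)
Function('A')(M) = 1
Function('S')(q, P) = Add(14, q) (Function('S')(q, P) = Add(q, 14) = Add(14, q))
Pow(Add(Mul(Mul(a, -34), -1), Function('S')(167, Function('A')(Mul(1, 3)))), Rational(1, 2)) = Pow(Add(Mul(Mul(Rational(19, 7), -34), -1), Add(14, 167)), Rational(1, 2)) = Pow(Add(Mul(Rational(-646, 7), -1), 181), Rational(1, 2)) = Pow(Add(Rational(646, 7), 181), Rational(1, 2)) = Pow(Rational(1913, 7), Rational(1, 2)) = Mul(Rational(1, 7), Pow(13391, Rational(1, 2)))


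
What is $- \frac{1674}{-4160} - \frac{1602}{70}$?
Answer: $- \frac{327357}{14560} \approx -22.483$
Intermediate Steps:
$- \frac{1674}{-4160} - \frac{1602}{70} = \left(-1674\right) \left(- \frac{1}{4160}\right) - \frac{801}{35} = \frac{837}{2080} - \frac{801}{35} = - \frac{327357}{14560}$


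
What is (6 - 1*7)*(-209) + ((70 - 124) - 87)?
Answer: 68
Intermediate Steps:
(6 - 1*7)*(-209) + ((70 - 124) - 87) = (6 - 7)*(-209) + (-54 - 87) = -1*(-209) - 141 = 209 - 141 = 68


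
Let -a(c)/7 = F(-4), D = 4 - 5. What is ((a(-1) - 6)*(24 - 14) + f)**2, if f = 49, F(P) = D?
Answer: 3481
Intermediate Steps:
D = -1
F(P) = -1
a(c) = 7 (a(c) = -7*(-1) = 7)
((a(-1) - 6)*(24 - 14) + f)**2 = ((7 - 6)*(24 - 14) + 49)**2 = (1*10 + 49)**2 = (10 + 49)**2 = 59**2 = 3481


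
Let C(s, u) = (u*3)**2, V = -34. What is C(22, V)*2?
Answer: 20808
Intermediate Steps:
C(s, u) = 9*u**2 (C(s, u) = (3*u)**2 = 9*u**2)
C(22, V)*2 = (9*(-34)**2)*2 = (9*1156)*2 = 10404*2 = 20808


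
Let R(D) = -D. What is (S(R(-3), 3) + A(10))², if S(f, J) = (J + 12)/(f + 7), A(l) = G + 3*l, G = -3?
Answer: 3249/4 ≈ 812.25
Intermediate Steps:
A(l) = -3 + 3*l
S(f, J) = (12 + J)/(7 + f)
(S(R(-3), 3) + A(10))² = ((12 + 3)/(7 - 1*(-3)) + (-3 + 3*10))² = (15/(7 + 3) + (-3 + 30))² = (15/10 + 27)² = ((⅒)*15 + 27)² = (3/2 + 27)² = (57/2)² = 3249/4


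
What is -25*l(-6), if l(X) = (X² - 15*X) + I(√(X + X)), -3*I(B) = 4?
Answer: -9350/3 ≈ -3116.7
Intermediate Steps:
I(B) = -4/3 (I(B) = -⅓*4 = -4/3)
l(X) = -4/3 + X² - 15*X (l(X) = (X² - 15*X) - 4/3 = -4/3 + X² - 15*X)
-25*l(-6) = -25*(-4/3 + (-6)² - 15*(-6)) = -25*(-4/3 + 36 + 90) = -25*374/3 = -9350/3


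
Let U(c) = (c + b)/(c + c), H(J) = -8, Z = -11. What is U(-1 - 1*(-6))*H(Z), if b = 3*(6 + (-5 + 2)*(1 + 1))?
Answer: -4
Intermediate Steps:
b = 0 (b = 3*(6 - 3*2) = 3*(6 - 6) = 3*0 = 0)
U(c) = ½ (U(c) = (c + 0)/(c + c) = c/((2*c)) = c*(1/(2*c)) = ½)
U(-1 - 1*(-6))*H(Z) = (½)*(-8) = -4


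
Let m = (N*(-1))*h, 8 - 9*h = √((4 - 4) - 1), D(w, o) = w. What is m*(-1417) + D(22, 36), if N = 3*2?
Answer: 22738/3 - 2834*I/3 ≈ 7579.3 - 944.67*I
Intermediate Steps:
N = 6
h = 8/9 - I/9 (h = 8/9 - √((4 - 4) - 1)/9 = 8/9 - √(0 - 1)/9 = 8/9 - I/9 ≈ 0.88889 - 0.11111*I)
m = -16/3 + 2*I/3 (m = (6*(-1))*(8/9 - I/9) = -6*(8/9 - I/9) = -16/3 + 2*I/3 ≈ -5.3333 + 0.66667*I)
m*(-1417) + D(22, 36) = (-16/3 + 2*I/3)*(-1417) + 22 = (22672/3 - 2834*I/3) + 22 = 22738/3 - 2834*I/3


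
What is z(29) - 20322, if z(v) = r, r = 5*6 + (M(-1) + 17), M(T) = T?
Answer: -20276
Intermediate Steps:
r = 46 (r = 5*6 + (-1 + 17) = 30 + 16 = 46)
z(v) = 46
z(29) - 20322 = 46 - 20322 = -20276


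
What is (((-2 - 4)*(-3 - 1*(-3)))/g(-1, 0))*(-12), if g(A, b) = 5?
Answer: 0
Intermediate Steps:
(((-2 - 4)*(-3 - 1*(-3)))/g(-1, 0))*(-12) = (((-2 - 4)*(-3 - 1*(-3)))/5)*(-12) = ((-6*(-3 + 3))/5)*(-12) = ((-6*0)/5)*(-12) = ((1/5)*0)*(-12) = 0*(-12) = 0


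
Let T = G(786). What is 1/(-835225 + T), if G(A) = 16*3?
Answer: -1/835177 ≈ -1.1974e-6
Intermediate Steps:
G(A) = 48
T = 48
1/(-835225 + T) = 1/(-835225 + 48) = 1/(-835177) = -1/835177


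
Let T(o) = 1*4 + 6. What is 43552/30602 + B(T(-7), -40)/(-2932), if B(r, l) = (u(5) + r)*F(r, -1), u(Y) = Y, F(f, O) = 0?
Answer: 21776/15301 ≈ 1.4232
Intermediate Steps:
T(o) = 10 (T(o) = 4 + 6 = 10)
B(r, l) = 0 (B(r, l) = (5 + r)*0 = 0)
43552/30602 + B(T(-7), -40)/(-2932) = 43552/30602 + 0/(-2932) = 43552*(1/30602) + 0*(-1/2932) = 21776/15301 + 0 = 21776/15301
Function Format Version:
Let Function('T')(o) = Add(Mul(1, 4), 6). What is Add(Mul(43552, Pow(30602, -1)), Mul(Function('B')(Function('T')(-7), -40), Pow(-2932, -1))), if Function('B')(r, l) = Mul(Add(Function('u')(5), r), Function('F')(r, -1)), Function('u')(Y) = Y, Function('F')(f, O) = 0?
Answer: Rational(21776, 15301) ≈ 1.4232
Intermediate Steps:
Function('T')(o) = 10 (Function('T')(o) = Add(4, 6) = 10)
Function('B')(r, l) = 0 (Function('B')(r, l) = Mul(Add(5, r), 0) = 0)
Add(Mul(43552, Pow(30602, -1)), Mul(Function('B')(Function('T')(-7), -40), Pow(-2932, -1))) = Add(Mul(43552, Pow(30602, -1)), Mul(0, Pow(-2932, -1))) = Add(Mul(43552, Rational(1, 30602)), Mul(0, Rational(-1, 2932))) = Add(Rational(21776, 15301), 0) = Rational(21776, 15301)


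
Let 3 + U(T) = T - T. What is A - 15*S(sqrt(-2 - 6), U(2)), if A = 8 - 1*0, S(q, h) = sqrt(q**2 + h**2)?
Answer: -7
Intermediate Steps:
U(T) = -3 (U(T) = -3 + (T - T) = -3 + 0 = -3)
S(q, h) = sqrt(h**2 + q**2)
A = 8 (A = 8 + 0 = 8)
A - 15*S(sqrt(-2 - 6), U(2)) = 8 - 15*sqrt((-3)**2 + (sqrt(-2 - 6))**2) = 8 - 15*sqrt(9 + (sqrt(-8))**2) = 8 - 15*sqrt(9 + (2*I*sqrt(2))**2) = 8 - 15*sqrt(9 - 8) = 8 - 15*sqrt(1) = 8 - 15*1 = 8 - 15 = -7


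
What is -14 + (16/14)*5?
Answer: -58/7 ≈ -8.2857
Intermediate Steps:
-14 + (16/14)*5 = -14 + (16*(1/14))*5 = -14 + (8/7)*5 = -14 + 40/7 = -58/7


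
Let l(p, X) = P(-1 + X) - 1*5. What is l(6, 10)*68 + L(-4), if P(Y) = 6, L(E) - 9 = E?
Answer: 73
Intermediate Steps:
L(E) = 9 + E
l(p, X) = 1 (l(p, X) = 6 - 1*5 = 6 - 5 = 1)
l(6, 10)*68 + L(-4) = 1*68 + (9 - 4) = 68 + 5 = 73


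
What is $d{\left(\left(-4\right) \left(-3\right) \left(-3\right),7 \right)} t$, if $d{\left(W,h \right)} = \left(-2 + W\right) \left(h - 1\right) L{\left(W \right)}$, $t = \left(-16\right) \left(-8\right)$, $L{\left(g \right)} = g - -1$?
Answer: $1021440$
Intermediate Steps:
$L{\left(g \right)} = 1 + g$ ($L{\left(g \right)} = g + 1 = 1 + g$)
$t = 128$
$d{\left(W,h \right)} = \left(1 + W\right) \left(-1 + h\right) \left(-2 + W\right)$ ($d{\left(W,h \right)} = \left(-2 + W\right) \left(h - 1\right) \left(1 + W\right) = \left(-2 + W\right) \left(-1 + h\right) \left(1 + W\right) = \left(-1 + h\right) \left(-2 + W\right) \left(1 + W\right) = \left(1 + W\right) \left(-1 + h\right) \left(-2 + W\right)$)
$d{\left(\left(-4\right) \left(-3\right) \left(-3\right),7 \right)} t = \left(1 + \left(-4\right) \left(-3\right) \left(-3\right)\right) \left(2 - \left(-4\right) \left(-3\right) \left(-3\right) - 14 + \left(-4\right) \left(-3\right) \left(-3\right) 7\right) 128 = \left(1 + 12 \left(-3\right)\right) \left(2 - 12 \left(-3\right) - 14 + 12 \left(-3\right) 7\right) 128 = \left(1 - 36\right) \left(2 - -36 - 14 - 252\right) 128 = - 35 \left(2 + 36 - 14 - 252\right) 128 = \left(-35\right) \left(-228\right) 128 = 7980 \cdot 128 = 1021440$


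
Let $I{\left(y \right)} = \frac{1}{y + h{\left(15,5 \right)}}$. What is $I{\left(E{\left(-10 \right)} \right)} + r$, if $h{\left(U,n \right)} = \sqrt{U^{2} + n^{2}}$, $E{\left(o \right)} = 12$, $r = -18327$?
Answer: $- \frac{971337}{53} + \frac{5 \sqrt{10}}{106} \approx -18327.0$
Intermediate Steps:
$I{\left(y \right)} = \frac{1}{y + 5 \sqrt{10}}$ ($I{\left(y \right)} = \frac{1}{y + \sqrt{15^{2} + 5^{2}}} = \frac{1}{y + \sqrt{225 + 25}} = \frac{1}{y + \sqrt{250}} = \frac{1}{y + 5 \sqrt{10}}$)
$I{\left(E{\left(-10 \right)} \right)} + r = \frac{1}{12 + 5 \sqrt{10}} - 18327 = -18327 + \frac{1}{12 + 5 \sqrt{10}}$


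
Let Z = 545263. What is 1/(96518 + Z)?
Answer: 1/641781 ≈ 1.5582e-6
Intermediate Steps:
1/(96518 + Z) = 1/(96518 + 545263) = 1/641781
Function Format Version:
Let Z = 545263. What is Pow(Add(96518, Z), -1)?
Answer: Rational(1, 641781) ≈ 1.5582e-6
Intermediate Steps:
Pow(Add(96518, Z), -1) = Pow(Add(96518, 545263), -1) = Pow(641781, -1) = Rational(1, 641781)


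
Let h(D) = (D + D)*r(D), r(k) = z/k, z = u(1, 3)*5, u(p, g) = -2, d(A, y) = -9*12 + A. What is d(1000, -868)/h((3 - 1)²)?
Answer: -223/5 ≈ -44.600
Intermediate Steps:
d(A, y) = -108 + A
z = -10 (z = -2*5 = -10)
r(k) = -10/k
h(D) = -20 (h(D) = (D + D)*(-10/D) = (2*D)*(-10/D) = -20)
d(1000, -868)/h((3 - 1)²) = (-108 + 1000)/(-20) = 892*(-1/20) = -223/5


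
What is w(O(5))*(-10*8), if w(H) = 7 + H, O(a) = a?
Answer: -960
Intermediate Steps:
w(O(5))*(-10*8) = (7 + 5)*(-10*8) = 12*(-80) = -960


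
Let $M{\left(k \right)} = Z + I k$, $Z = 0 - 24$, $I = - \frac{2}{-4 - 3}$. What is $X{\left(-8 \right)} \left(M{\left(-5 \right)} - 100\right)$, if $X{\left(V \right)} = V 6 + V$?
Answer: $7024$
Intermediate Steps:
$I = \frac{2}{7}$ ($I = - \frac{2}{-4 - 3} = - \frac{2}{-7} = \left(-2\right) \left(- \frac{1}{7}\right) = \frac{2}{7} \approx 0.28571$)
$Z = -24$ ($Z = 0 - 24 = -24$)
$X{\left(V \right)} = 7 V$ ($X{\left(V \right)} = 6 V + V = 7 V$)
$M{\left(k \right)} = -24 + \frac{2 k}{7}$
$X{\left(-8 \right)} \left(M{\left(-5 \right)} - 100\right) = 7 \left(-8\right) \left(\left(-24 + \frac{2}{7} \left(-5\right)\right) - 100\right) = - 56 \left(\left(-24 - \frac{10}{7}\right) - 100\right) = - 56 \left(- \frac{178}{7} - 100\right) = \left(-56\right) \left(- \frac{878}{7}\right) = 7024$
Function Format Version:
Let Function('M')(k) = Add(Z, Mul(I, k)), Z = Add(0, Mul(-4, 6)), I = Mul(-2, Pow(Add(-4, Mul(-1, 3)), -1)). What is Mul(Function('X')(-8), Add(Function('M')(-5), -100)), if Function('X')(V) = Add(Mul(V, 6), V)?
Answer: 7024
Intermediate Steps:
I = Rational(2, 7) (I = Mul(-2, Pow(Add(-4, -3), -1)) = Mul(-2, Pow(-7, -1)) = Mul(-2, Rational(-1, 7)) = Rational(2, 7) ≈ 0.28571)
Z = -24 (Z = Add(0, -24) = -24)
Function('X')(V) = Mul(7, V) (Function('X')(V) = Add(Mul(6, V), V) = Mul(7, V))
Function('M')(k) = Add(-24, Mul(Rational(2, 7), k))
Mul(Function('X')(-8), Add(Function('M')(-5), -100)) = Mul(Mul(7, -8), Add(Add(-24, Mul(Rational(2, 7), -5)), -100)) = Mul(-56, Add(Add(-24, Rational(-10, 7)), -100)) = Mul(-56, Add(Rational(-178, 7), -100)) = Mul(-56, Rational(-878, 7)) = 7024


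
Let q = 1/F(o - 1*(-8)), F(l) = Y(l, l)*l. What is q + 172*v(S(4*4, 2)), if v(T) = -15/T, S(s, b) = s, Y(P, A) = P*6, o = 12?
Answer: -386999/2400 ≈ -161.25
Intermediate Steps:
Y(P, A) = 6*P
F(l) = 6*l**2 (F(l) = (6*l)*l = 6*l**2)
q = 1/2400 (q = 1/(6*(12 - 1*(-8))**2) = 1/(6*(12 + 8)**2) = 1/(6*20**2) = 1/(6*400) = 1/2400 ≈ 0.00041667)
q + 172*v(S(4*4, 2)) = 1/2400 + 172*(-15/(4*4)) = 1/2400 + 172*(-15/16) = 1/2400 - 645/4 = -386999/2400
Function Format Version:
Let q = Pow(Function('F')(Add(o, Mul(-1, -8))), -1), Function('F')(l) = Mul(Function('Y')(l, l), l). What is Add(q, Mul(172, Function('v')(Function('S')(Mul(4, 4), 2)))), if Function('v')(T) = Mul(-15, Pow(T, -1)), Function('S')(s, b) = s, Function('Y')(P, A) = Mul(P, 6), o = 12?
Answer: Rational(-386999, 2400) ≈ -161.25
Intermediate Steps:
Function('Y')(P, A) = Mul(6, P)
Function('F')(l) = Mul(6, Pow(l, 2)) (Function('F')(l) = Mul(Mul(6, l), l) = Mul(6, Pow(l, 2)))
q = Rational(1, 2400) (q = Pow(Mul(6, Pow(Add(12, Mul(-1, -8)), 2)), -1) = Pow(Mul(6, Pow(Add(12, 8), 2)), -1) = Pow(Mul(6, Pow(20, 2)), -1) = Pow(Mul(6, 400), -1) = Pow(2400, -1) = Rational(1, 2400) ≈ 0.00041667)
Add(q, Mul(172, Function('v')(Function('S')(Mul(4, 4), 2)))) = Add(Rational(1, 2400), Mul(172, Mul(-15, Pow(Mul(4, 4), -1)))) = Add(Rational(1, 2400), Mul(172, Mul(-15, Pow(16, -1)))) = Add(Rational(1, 2400), Mul(172, Mul(-15, Rational(1, 16)))) = Add(Rational(1, 2400), Mul(172, Rational(-15, 16))) = Add(Rational(1, 2400), Rational(-645, 4)) = Rational(-386999, 2400)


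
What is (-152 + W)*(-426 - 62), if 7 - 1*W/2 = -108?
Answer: -38064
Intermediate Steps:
W = 230 (W = 14 - 2*(-108) = 14 + 216 = 230)
(-152 + W)*(-426 - 62) = (-152 + 230)*(-426 - 62) = 78*(-488) = -38064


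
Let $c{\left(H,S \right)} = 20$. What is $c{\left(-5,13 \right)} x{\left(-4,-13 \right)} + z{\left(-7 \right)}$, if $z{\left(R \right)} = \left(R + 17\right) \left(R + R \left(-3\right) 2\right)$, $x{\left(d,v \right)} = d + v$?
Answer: $10$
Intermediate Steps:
$z{\left(R \right)} = - 5 R \left(17 + R\right)$ ($z{\left(R \right)} = \left(17 + R\right) \left(R + - 3 R 2\right) = \left(17 + R\right) \left(R - 6 R\right) = \left(17 + R\right) \left(- 5 R\right) = - 5 R \left(17 + R\right)$)
$c{\left(-5,13 \right)} x{\left(-4,-13 \right)} + z{\left(-7 \right)} = 20 \left(-4 - 13\right) - - 35 \left(17 - 7\right) = 20 \left(-17\right) - \left(-35\right) 10 = -340 + 350 = 10$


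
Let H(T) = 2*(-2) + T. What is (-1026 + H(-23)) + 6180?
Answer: 5127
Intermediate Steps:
H(T) = -4 + T
(-1026 + H(-23)) + 6180 = (-1026 + (-4 - 23)) + 6180 = (-1026 - 27) + 6180 = -1053 + 6180 = 5127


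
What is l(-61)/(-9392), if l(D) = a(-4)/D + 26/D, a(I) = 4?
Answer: 15/286456 ≈ 5.2364e-5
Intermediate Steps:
l(D) = 30/D (l(D) = 4/D + 26/D = 30/D)
l(-61)/(-9392) = (30/(-61))/(-9392) = (30*(-1/61))*(-1/9392) = -30/61*(-1/9392) = 15/286456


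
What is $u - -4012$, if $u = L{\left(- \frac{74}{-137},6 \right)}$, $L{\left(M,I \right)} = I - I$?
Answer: $4012$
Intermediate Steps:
$L{\left(M,I \right)} = 0$
$u = 0$
$u - -4012 = 0 - -4012 = 0 + 4012 = 4012$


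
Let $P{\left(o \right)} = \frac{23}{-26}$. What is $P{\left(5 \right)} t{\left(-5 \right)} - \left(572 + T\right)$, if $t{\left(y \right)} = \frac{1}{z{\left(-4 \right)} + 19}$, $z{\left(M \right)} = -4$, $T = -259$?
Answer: $- \frac{122093}{390} \approx -313.06$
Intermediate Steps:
$P{\left(o \right)} = - \frac{23}{26}$ ($P{\left(o \right)} = 23 \left(- \frac{1}{26}\right) = - \frac{23}{26}$)
$t{\left(y \right)} = \frac{1}{15}$ ($t{\left(y \right)} = \frac{1}{-4 + 19} = \frac{1}{15}$)
$P{\left(5 \right)} t{\left(-5 \right)} - \left(572 + T\right) = \left(- \frac{23}{26}\right) \frac{1}{15} - 313 = - \frac{23}{390} + \left(-572 + 259\right) = - \frac{23}{390} - 313 = - \frac{122093}{390}$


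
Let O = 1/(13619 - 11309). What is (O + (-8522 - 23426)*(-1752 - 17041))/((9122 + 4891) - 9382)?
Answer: 1386921144841/10697610 ≈ 1.2965e+5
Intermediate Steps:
O = 1/2310 ≈ 0.00043290
(O + (-8522 - 23426)*(-1752 - 17041))/((9122 + 4891) - 9382) = (1/2310 + (-8522 - 23426)*(-1752 - 17041))/((9122 + 4891) - 9382) = (1/2310 - 31948*(-18793))/(14013 - 9382) = (1/2310 + 600398764)/4631 = (1386921144841/2310)*(1/4631) = 1386921144841/10697610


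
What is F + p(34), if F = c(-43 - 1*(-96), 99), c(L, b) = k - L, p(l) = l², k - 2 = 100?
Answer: 1205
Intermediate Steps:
k = 102 (k = 2 + 100 = 102)
c(L, b) = 102 - L
F = 49 (F = 102 - (-43 - 1*(-96)) = 102 - (-43 + 96) = 102 - 1*53 = 102 - 53 = 49)
F + p(34) = 49 + 34² = 49 + 1156 = 1205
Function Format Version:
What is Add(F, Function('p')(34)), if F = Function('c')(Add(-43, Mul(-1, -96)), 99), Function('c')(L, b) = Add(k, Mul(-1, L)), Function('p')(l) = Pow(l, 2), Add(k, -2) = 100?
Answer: 1205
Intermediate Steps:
k = 102 (k = Add(2, 100) = 102)
Function('c')(L, b) = Add(102, Mul(-1, L))
F = 49 (F = Add(102, Mul(-1, Add(-43, Mul(-1, -96)))) = Add(102, Mul(-1, Add(-43, 96))) = Add(102, Mul(-1, 53)) = Add(102, -53) = 49)
Add(F, Function('p')(34)) = Add(49, Pow(34, 2)) = Add(49, 1156) = 1205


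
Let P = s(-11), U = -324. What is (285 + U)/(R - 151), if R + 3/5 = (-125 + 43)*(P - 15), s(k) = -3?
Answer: -195/6622 ≈ -0.029447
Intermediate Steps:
P = -3
R = 7377/5 (R = -3/5 + (-125 + 43)*(-3 - 15) = -3/5 - 82*(-18) = -3/5 + 1476 = 7377/5 ≈ 1475.4)
(285 + U)/(R - 151) = (285 - 324)/(7377/5 - 151) = -39/6622/5 = -39*5/6622 = -195/6622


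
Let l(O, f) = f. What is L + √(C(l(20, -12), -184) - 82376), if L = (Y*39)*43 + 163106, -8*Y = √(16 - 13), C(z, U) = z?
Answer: 163106 - 1677*√3/8 + 2*I*√20597 ≈ 1.6274e+5 + 287.03*I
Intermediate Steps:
Y = -√3/8 (Y = -√(16 - 13)/8 = -√3/8 ≈ -0.21651)
L = 163106 - 1677*√3/8 (L = (-√3/8*39)*43 + 163106 = -39*√3/8*43 + 163106 = -1677*√3/8 + 163106 = 163106 - 1677*√3/8 ≈ 1.6274e+5)
L + √(C(l(20, -12), -184) - 82376) = (163106 - 1677*√3/8) + √(-12 - 82376) = (163106 - 1677*√3/8) + √(-82388) = (163106 - 1677*√3/8) + 2*I*√20597 = 163106 - 1677*√3/8 + 2*I*√20597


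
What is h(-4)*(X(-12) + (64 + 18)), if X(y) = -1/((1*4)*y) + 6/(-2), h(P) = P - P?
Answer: 0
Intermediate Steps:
h(P) = 0
X(y) = -3 - 1/(4*y) (X(y) = -1/(4*y) + 6*(-½) = -1/(4*y) - 3 = -3 - 1/(4*y))
h(-4)*(X(-12) + (64 + 18)) = 0*((-3 - ¼/(-12)) + (64 + 18)) = 0*((-3 - ¼*(-1/12)) + 82) = 0*((-3 + 1/48) + 82) = 0*(-143/48 + 82) = 0*(3793/48) = 0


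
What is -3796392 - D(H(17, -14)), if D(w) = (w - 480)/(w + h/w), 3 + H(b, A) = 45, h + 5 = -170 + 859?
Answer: -258154145/68 ≈ -3.7964e+6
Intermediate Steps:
h = 684 (h = -5 + (-170 + 859) = -5 + 689 = 684)
H(b, A) = 42 (H(b, A) = -3 + 45 = 42)
D(w) = (-480 + w)/(w + 684/w) (D(w) = (w - 480)/(w + 684/w) = (-480 + w)/(w + 684/w))
-3796392 - D(H(17, -14)) = -3796392 - 42*(-480 + 42)/(684 + 42²) = -3796392 - 42*(-438)/(684 + 1764) = -3796392 - 42*(-438)/2448 = -3796392 - 1*(-511/68) = -3796392 + 511/68 = -258154145/68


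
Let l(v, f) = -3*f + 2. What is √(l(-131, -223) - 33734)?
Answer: I*√33063 ≈ 181.83*I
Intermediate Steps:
l(v, f) = 2 - 3*f
√(l(-131, -223) - 33734) = √((2 - 3*(-223)) - 33734) = √((2 + 669) - 33734) = √(671 - 33734) = √(-33063) = I*√33063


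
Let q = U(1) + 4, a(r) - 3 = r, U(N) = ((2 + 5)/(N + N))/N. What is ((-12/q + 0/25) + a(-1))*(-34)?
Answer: -68/5 ≈ -13.600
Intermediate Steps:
U(N) = 7/(2*N**2) (U(N) = (7/((2*N)))/N = (7*(1/(2*N)))/N = (7/(2*N))/N = 7/(2*N**2))
a(r) = 3 + r
q = 15/2 (q = (7/2)/1**2 + 4 = (7/2)*1 + 4 = 7/2 + 4 = 15/2 ≈ 7.5000)
((-12/q + 0/25) + a(-1))*(-34) = ((-12/15/2 + 0/25) + (3 - 1))*(-34) = ((-12*2/15 + 0*(1/25)) + 2)*(-34) = ((-8/5 + 0) + 2)*(-34) = (-8/5 + 2)*(-34) = (2/5)*(-34) = -68/5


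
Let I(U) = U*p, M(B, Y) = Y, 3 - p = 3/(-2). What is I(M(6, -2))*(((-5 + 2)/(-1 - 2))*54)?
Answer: -486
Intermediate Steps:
p = 9/2 (p = 3 - 3/(-2) = 3 - 3*(-1)/2 = 3 - 1*(-3/2) = 3 + 3/2 = 9/2 ≈ 4.5000)
I(U) = 9*U/2 (I(U) = U*(9/2) = 9*U/2)
I(M(6, -2))*(((-5 + 2)/(-1 - 2))*54) = ((9/2)*(-2))*(((-5 + 2)/(-1 - 2))*54) = -9*(-3/(-3))*54 = -9*(-3*(-1/3))*54 = -9*54 = -486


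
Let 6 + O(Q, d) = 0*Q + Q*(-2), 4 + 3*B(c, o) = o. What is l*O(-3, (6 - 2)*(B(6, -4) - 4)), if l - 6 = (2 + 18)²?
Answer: 0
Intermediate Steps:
B(c, o) = -4/3 + o/3
O(Q, d) = -6 - 2*Q (O(Q, d) = -6 + (0*Q + Q*(-2)) = -6 + (0 - 2*Q) = -6 - 2*Q)
l = 406 (l = 6 + (2 + 18)² = 6 + 20² = 6 + 400 = 406)
l*O(-3, (6 - 2)*(B(6, -4) - 4)) = 406*(-6 - 2*(-3)) = 406*(-6 + 6) = 406*0 = 0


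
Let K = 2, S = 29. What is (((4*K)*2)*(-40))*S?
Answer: -18560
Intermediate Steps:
(((4*K)*2)*(-40))*S = (((4*2)*2)*(-40))*29 = ((8*2)*(-40))*29 = (16*(-40))*29 = -640*29 = -18560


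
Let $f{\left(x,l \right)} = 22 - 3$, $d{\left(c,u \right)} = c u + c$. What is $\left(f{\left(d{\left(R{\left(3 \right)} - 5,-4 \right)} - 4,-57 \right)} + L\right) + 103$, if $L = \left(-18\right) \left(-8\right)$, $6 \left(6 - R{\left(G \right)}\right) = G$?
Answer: $266$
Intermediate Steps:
$R{\left(G \right)} = 6 - \frac{G}{6}$
$d{\left(c,u \right)} = c + c u$
$f{\left(x,l \right)} = 19$
$L = 144$
$\left(f{\left(d{\left(R{\left(3 \right)} - 5,-4 \right)} - 4,-57 \right)} + L\right) + 103 = \left(19 + 144\right) + 103 = 163 + 103 = 266$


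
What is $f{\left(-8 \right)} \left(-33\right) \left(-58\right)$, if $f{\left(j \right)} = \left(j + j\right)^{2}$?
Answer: $489984$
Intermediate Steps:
$f{\left(j \right)} = 4 j^{2}$ ($f{\left(j \right)} = \left(2 j\right)^{2} = 4 j^{2}$)
$f{\left(-8 \right)} \left(-33\right) \left(-58\right) = 4 \left(-8\right)^{2} \left(-33\right) \left(-58\right) = 4 \cdot 64 \left(-33\right) \left(-58\right) = 256 \left(-33\right) \left(-58\right) = \left(-8448\right) \left(-58\right) = 489984$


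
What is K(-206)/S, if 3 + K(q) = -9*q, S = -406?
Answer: -1851/406 ≈ -4.5591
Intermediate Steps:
K(q) = -3 - 9*q
K(-206)/S = (-3 - 9*(-206))/(-406) = (-3 + 1854)*(-1/406) = 1851*(-1/406) = -1851/406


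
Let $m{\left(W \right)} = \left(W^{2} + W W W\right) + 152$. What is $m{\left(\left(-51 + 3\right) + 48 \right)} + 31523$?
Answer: $31675$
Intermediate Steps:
$m{\left(W \right)} = 152 + W^{2} + W^{3}$ ($m{\left(W \right)} = \left(W^{2} + W^{2} W\right) + 152 = \left(W^{2} + W^{3}\right) + 152 = 152 + W^{2} + W^{3}$)
$m{\left(\left(-51 + 3\right) + 48 \right)} + 31523 = \left(152 + \left(\left(-51 + 3\right) + 48\right)^{2} + \left(\left(-51 + 3\right) + 48\right)^{3}\right) + 31523 = \left(152 + \left(-48 + 48\right)^{2} + \left(-48 + 48\right)^{3}\right) + 31523 = \left(152 + 0^{2} + 0^{3}\right) + 31523 = \left(152 + 0 + 0\right) + 31523 = 152 + 31523 = 31675$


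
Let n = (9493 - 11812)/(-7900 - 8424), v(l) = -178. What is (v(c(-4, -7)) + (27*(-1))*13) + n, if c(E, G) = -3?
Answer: -8633077/16324 ≈ -528.86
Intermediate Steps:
n = 2319/16324 (n = -2319/(-16324) = -2319*(-1/16324) = 2319/16324 ≈ 0.14206)
(v(c(-4, -7)) + (27*(-1))*13) + n = (-178 + (27*(-1))*13) + 2319/16324 = (-178 - 27*13) + 2319/16324 = (-178 - 351) + 2319/16324 = -529 + 2319/16324 = -8633077/16324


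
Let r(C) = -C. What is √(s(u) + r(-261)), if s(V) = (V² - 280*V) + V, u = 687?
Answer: 3*√31173 ≈ 529.68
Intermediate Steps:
s(V) = V² - 279*V
√(s(u) + r(-261)) = √(687*(-279 + 687) - 1*(-261)) = √(687*408 + 261) = √(280296 + 261) = √280557 = 3*√31173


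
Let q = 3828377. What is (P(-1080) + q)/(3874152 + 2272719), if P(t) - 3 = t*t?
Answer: 4994780/6146871 ≈ 0.81257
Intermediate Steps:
P(t) = 3 + t² (P(t) = 3 + t*t = 3 + t²)
(P(-1080) + q)/(3874152 + 2272719) = ((3 + (-1080)²) + 3828377)/(3874152 + 2272719) = ((3 + 1166400) + 3828377)/6146871 = (1166403 + 3828377)*(1/6146871) = 4994780*(1/6146871) = 4994780/6146871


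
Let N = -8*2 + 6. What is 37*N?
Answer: -370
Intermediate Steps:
N = -10 (N = -16 + 6 = -10)
37*N = 37*(-10) = -370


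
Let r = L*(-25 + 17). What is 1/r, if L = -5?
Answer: 1/40 ≈ 0.025000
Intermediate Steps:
r = 40 (r = -5*(-25 + 17) = -5*(-8) = 40)
1/r = 1/40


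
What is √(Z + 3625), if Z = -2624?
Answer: √1001 ≈ 31.639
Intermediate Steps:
√(Z + 3625) = √(-2624 + 3625) = √1001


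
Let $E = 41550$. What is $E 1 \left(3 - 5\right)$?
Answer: $-83100$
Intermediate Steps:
$E 1 \left(3 - 5\right) = 41550 \cdot 1 \left(3 - 5\right) = 41550 \cdot 1 \left(-2\right) = 41550 \left(-2\right) = -83100$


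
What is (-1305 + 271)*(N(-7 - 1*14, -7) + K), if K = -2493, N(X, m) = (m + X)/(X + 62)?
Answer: 105717194/41 ≈ 2.5785e+6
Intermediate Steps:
N(X, m) = (X + m)/(62 + X)
(-1305 + 271)*(N(-7 - 1*14, -7) + K) = (-1305 + 271)*(((-7 - 1*14) - 7)/(62 + (-7 - 1*14)) - 2493) = -1034*(((-7 - 14) - 7)/(62 + (-7 - 14)) - 2493) = -1034*((-21 - 7)/(62 - 21) - 2493) = -1034*(-28/41 - 2493) = -1034*(-102241/41) = 105717194/41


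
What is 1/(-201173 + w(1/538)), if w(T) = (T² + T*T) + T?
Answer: -72361/14557079318 ≈ -4.9708e-6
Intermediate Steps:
w(T) = T + 2*T² (w(T) = (T² + T²) + T = 2*T² + T = T + 2*T²)
1/(-201173 + w(1/538)) = 1/(-201173 + (1 + 2/538)/538) = 1/(-201173 + (1 + 2*(1/538))/538) = 1/(-201173 + (1 + 1/269)/538) = 1/(-201173 + (1/538)*(270/269)) = 1/(-201173 + 135/72361) = 1/(-14557079318/72361) = -72361/14557079318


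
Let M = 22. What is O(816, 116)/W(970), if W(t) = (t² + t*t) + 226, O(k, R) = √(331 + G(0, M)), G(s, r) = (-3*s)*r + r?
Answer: √353/1882026 ≈ 9.9830e-6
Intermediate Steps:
G(s, r) = r - 3*r*s (G(s, r) = -3*r*s + r = r - 3*r*s)
O(k, R) = √353 (O(k, R) = √(331 + 22*(1 - 3*0)) = √(331 + 22*(1 + 0)) = √(331 + 22*1) = √(331 + 22) = √353)
W(t) = 226 + 2*t² (W(t) = (t² + t²) + 226 = 2*t² + 226 = 226 + 2*t²)
O(816, 116)/W(970) = √353/(226 + 2*970²) = √353/(226 + 2*940900) = √353/(226 + 1881800) = √353/1882026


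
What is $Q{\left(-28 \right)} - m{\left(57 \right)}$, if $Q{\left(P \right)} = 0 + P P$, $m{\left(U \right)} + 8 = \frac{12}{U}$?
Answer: $\frac{15044}{19} \approx 791.79$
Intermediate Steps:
$m{\left(U \right)} = -8 + \frac{12}{U}$
$Q{\left(P \right)} = P^{2}$ ($Q{\left(P \right)} = 0 + P^{2} = P^{2}$)
$Q{\left(-28 \right)} - m{\left(57 \right)} = \left(-28\right)^{2} - \left(-8 + \frac{12}{57}\right) = 784 - \left(-8 + 12 \cdot \frac{1}{57}\right) = 784 - \left(-8 + \frac{4}{19}\right) = 784 - - \frac{148}{19} = 784 + \frac{148}{19} = \frac{15044}{19}$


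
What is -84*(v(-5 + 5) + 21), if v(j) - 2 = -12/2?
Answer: -1428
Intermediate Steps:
v(j) = -4 (v(j) = 2 - 12/2 = 2 - 12*1/2 = 2 - 6 = -4)
-84*(v(-5 + 5) + 21) = -84*(-4 + 21) = -84*17 = -1428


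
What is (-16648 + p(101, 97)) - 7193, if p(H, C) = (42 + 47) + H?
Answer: -23651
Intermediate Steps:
p(H, C) = 89 + H
(-16648 + p(101, 97)) - 7193 = (-16648 + (89 + 101)) - 7193 = (-16648 + 190) - 7193 = -16458 - 7193 = -23651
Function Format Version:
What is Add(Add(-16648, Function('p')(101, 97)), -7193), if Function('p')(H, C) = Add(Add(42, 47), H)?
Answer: -23651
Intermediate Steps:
Function('p')(H, C) = Add(89, H)
Add(Add(-16648, Function('p')(101, 97)), -7193) = Add(Add(-16648, Add(89, 101)), -7193) = Add(Add(-16648, 190), -7193) = Add(-16458, -7193) = -23651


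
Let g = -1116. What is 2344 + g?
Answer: 1228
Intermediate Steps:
2344 + g = 2344 - 1116 = 1228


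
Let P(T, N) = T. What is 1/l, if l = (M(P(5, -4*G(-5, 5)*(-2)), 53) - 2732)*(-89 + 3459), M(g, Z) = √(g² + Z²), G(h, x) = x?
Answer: -683/6285884075 - √2834/25143536300 ≈ -1.1077e-7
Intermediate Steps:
M(g, Z) = √(Z² + g²)
l = -9206840 + 3370*√2834 (l = (√(53² + 5²) - 2732)*(-89 + 3459) = (√(2809 + 25) - 2732)*3370 = (√2834 - 2732)*3370 = (-2732 + √2834)*3370 = -9206840 + 3370*√2834 ≈ -9.0274e+6)
1/l = 1/(-9206840 + 3370*√2834)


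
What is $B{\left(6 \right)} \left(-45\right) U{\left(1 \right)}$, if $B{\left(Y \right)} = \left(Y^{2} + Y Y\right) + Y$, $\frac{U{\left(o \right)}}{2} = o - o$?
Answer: $0$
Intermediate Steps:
$U{\left(o \right)} = 0$ ($U{\left(o \right)} = 2 \left(o - o\right) = 2 \cdot 0 = 0$)
$B{\left(Y \right)} = Y + 2 Y^{2}$ ($B{\left(Y \right)} = \left(Y^{2} + Y^{2}\right) + Y = 2 Y^{2} + Y = Y + 2 Y^{2}$)
$B{\left(6 \right)} \left(-45\right) U{\left(1 \right)} = 6 \left(1 + 2 \cdot 6\right) \left(-45\right) 0 = 6 \left(1 + 12\right) \left(-45\right) 0 = 6 \cdot 13 \left(-45\right) 0 = 78 \left(-45\right) 0 = \left(-3510\right) 0 = 0$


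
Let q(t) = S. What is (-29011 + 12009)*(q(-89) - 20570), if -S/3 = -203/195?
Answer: 22729072694/65 ≈ 3.4968e+8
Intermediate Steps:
S = 203/65 (S = -(-609)/195 = -3*(-203/195) = 203/65 ≈ 3.1231)
q(t) = 203/65
(-29011 + 12009)*(q(-89) - 20570) = (-29011 + 12009)*(203/65 - 20570) = -17002*(-1336847/65) = 22729072694/65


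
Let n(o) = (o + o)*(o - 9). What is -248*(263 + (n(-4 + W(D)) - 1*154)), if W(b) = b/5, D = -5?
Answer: -61752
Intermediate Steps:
W(b) = b/5 (W(b) = b*(⅕) = b/5)
n(o) = 2*o*(-9 + o) (n(o) = (2*o)*(-9 + o) = 2*o*(-9 + o))
-248*(263 + (n(-4 + W(D)) - 1*154)) = -248*(263 + (2*(-4 + (⅕)*(-5))*(-9 + (-4 + (⅕)*(-5))) - 1*154)) = -248*(263 + (2*(-4 - 1)*(-9 + (-4 - 1)) - 154)) = -248*(263 + (2*(-5)*(-9 - 5) - 154)) = -248*(263 + (2*(-5)*(-14) - 154)) = -248*(263 + (140 - 154)) = -248*(263 - 14) = -248*249 = -61752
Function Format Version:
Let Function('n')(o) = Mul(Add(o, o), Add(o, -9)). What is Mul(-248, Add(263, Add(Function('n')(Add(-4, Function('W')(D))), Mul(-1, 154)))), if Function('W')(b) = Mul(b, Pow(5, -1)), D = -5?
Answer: -61752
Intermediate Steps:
Function('W')(b) = Mul(Rational(1, 5), b) (Function('W')(b) = Mul(b, Rational(1, 5)) = Mul(Rational(1, 5), b))
Function('n')(o) = Mul(2, o, Add(-9, o)) (Function('n')(o) = Mul(Mul(2, o), Add(-9, o)) = Mul(2, o, Add(-9, o)))
Mul(-248, Add(263, Add(Function('n')(Add(-4, Function('W')(D))), Mul(-1, 154)))) = Mul(-248, Add(263, Add(Mul(2, Add(-4, Mul(Rational(1, 5), -5)), Add(-9, Add(-4, Mul(Rational(1, 5), -5)))), Mul(-1, 154)))) = Mul(-248, Add(263, Add(Mul(2, Add(-4, -1), Add(-9, Add(-4, -1))), -154))) = Mul(-248, Add(263, Add(Mul(2, -5, Add(-9, -5)), -154))) = Mul(-248, Add(263, Add(Mul(2, -5, -14), -154))) = Mul(-248, Add(263, Add(140, -154))) = Mul(-248, Add(263, -14)) = Mul(-248, 249) = -61752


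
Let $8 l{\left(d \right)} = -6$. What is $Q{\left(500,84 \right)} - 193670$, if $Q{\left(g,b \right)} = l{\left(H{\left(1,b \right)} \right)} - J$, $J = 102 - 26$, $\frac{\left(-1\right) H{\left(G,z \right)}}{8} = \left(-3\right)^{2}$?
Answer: $- \frac{774987}{4} \approx -1.9375 \cdot 10^{5}$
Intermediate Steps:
$H{\left(G,z \right)} = -72$ ($H{\left(G,z \right)} = - 8 \left(-3\right)^{2} = \left(-8\right) 9 = -72$)
$l{\left(d \right)} = - \frac{3}{4}$ ($l{\left(d \right)} = \frac{1}{8} \left(-6\right) = - \frac{3}{4}$)
$J = 76$
$Q{\left(g,b \right)} = - \frac{307}{4}$ ($Q{\left(g,b \right)} = - \frac{3}{4} - 76 = - \frac{307}{4}$)
$Q{\left(500,84 \right)} - 193670 = - \frac{307}{4} - 193670 = - \frac{774987}{4}$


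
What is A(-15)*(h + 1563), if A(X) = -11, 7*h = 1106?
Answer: -18931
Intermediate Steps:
h = 158 (h = (⅐)*1106 = 158)
A(-15)*(h + 1563) = -11*(158 + 1563) = -11*1721 = -18931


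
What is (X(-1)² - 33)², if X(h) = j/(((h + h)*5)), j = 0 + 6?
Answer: 665856/625 ≈ 1065.4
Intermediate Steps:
j = 6
X(h) = 3/(5*h) (X(h) = 6/(((h + h)*5)) = 6/(((2*h)*5)) = 6/((10*h)) = 6*(1/(10*h)) = 3/(5*h))
(X(-1)² - 33)² = (((⅗)/(-1))² - 33)² = (((⅗)*(-1))² - 33)² = ((-⅗)² - 33)² = (9/25 - 33)² = (-816/25)² = 665856/625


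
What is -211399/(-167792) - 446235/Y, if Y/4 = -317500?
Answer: 2145946207/1331849000 ≈ 1.6113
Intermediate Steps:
Y = -1270000 (Y = 4*(-317500) = -1270000)
-211399/(-167792) - 446235/Y = -211399/(-167792) - 446235/(-1270000) = -211399*(-1/167792) - 446235*(-1/1270000) = 211399/167792 + 89247/254000 = 2145946207/1331849000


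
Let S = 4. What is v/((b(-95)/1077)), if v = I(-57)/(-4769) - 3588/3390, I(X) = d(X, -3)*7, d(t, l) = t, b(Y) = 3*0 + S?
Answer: -148876941/567260 ≈ -262.45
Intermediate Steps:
b(Y) = 4 (b(Y) = 3*0 + 4 = 0 + 4 = 4)
I(X) = 7*X (I(X) = X*7 = 7*X)
v = -138233/141815 (v = (7*(-57))/(-4769) - 3588/3390 = -399*(-1/4769) - 3588*1/3390 = 21/251 - 598/565 = -138233/141815 ≈ -0.97474)
v/((b(-95)/1077)) = -138233/(141815*(4/1077)) = -138233/(141815*(4*(1/1077))) = -138233/(141815*4/1077) = -138233/141815*1077/4 = -148876941/567260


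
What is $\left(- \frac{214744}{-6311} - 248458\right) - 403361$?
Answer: $- \frac{4113414965}{6311} \approx -6.5179 \cdot 10^{5}$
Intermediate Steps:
$\left(- \frac{214744}{-6311} - 248458\right) - 403361 = \left(\left(-214744\right) \left(- \frac{1}{6311}\right) - 248458\right) - 403361 = \left(\frac{214744}{6311} - 248458\right) - 403361 = - \frac{1567803694}{6311} - 403361 = - \frac{4113414965}{6311}$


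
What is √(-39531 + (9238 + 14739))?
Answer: I*√15554 ≈ 124.72*I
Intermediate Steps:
√(-39531 + (9238 + 14739)) = √(-39531 + 23977) = √(-15554) = I*√15554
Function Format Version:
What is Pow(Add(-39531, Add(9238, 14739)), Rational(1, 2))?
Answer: Mul(I, Pow(15554, Rational(1, 2))) ≈ Mul(124.72, I)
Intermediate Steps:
Pow(Add(-39531, Add(9238, 14739)), Rational(1, 2)) = Pow(Add(-39531, 23977), Rational(1, 2)) = Pow(-15554, Rational(1, 2)) = Mul(I, Pow(15554, Rational(1, 2)))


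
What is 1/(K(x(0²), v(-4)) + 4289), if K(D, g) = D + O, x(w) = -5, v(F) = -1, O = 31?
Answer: 1/4315 ≈ 0.00023175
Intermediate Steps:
K(D, g) = 31 + D (K(D, g) = D + 31 = 31 + D)
1/(K(x(0²), v(-4)) + 4289) = 1/((31 - 5) + 4289) = 1/(26 + 4289) = 1/4315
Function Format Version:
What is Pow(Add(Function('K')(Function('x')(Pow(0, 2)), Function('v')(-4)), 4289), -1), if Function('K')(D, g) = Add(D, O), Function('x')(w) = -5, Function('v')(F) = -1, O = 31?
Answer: Rational(1, 4315) ≈ 0.00023175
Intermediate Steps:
Function('K')(D, g) = Add(31, D) (Function('K')(D, g) = Add(D, 31) = Add(31, D))
Pow(Add(Function('K')(Function('x')(Pow(0, 2)), Function('v')(-4)), 4289), -1) = Pow(Add(Add(31, -5), 4289), -1) = Pow(Add(26, 4289), -1) = Pow(4315, -1) = Rational(1, 4315)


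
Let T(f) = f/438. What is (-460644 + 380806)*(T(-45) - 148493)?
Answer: 865443640567/73 ≈ 1.1855e+10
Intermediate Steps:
T(f) = f/438 (T(f) = f*(1/438) = f/438)
(-460644 + 380806)*(T(-45) - 148493) = (-460644 + 380806)*((1/438)*(-45) - 148493) = -79838*(-15/146 - 148493) = -79838*(-21679993/146) = 865443640567/73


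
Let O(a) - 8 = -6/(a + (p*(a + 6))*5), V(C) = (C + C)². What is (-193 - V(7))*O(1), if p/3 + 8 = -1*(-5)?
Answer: -489751/157 ≈ -3119.4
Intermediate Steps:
p = -9 (p = -24 + 3*(-1*(-5)) = -24 + 3*5 = -24 + 15 = -9)
V(C) = 4*C² (V(C) = (2*C)² = 4*C²)
O(a) = 8 - 6/(-270 - 44*a) (O(a) = 8 - 6/(a - 9*(a + 6)*5) = 8 - 6/(a - 9*(6 + a)*5) = 8 - 6/(a + (-54 - 9*a)*5) = 8 - 6/(a + (-270 - 45*a)) = 8 - 6/(-270 - 44*a))
(-193 - V(7))*O(1) = (-193 - 4*7²)*((1083 + 176*1)/(135 + 22*1)) = (-193 - 4*49)*((1083 + 176)/(135 + 22)) = (-193 - 1*196)*(1259/157) = (-193 - 196)*((1/157)*1259) = -389*1259/157 = -489751/157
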